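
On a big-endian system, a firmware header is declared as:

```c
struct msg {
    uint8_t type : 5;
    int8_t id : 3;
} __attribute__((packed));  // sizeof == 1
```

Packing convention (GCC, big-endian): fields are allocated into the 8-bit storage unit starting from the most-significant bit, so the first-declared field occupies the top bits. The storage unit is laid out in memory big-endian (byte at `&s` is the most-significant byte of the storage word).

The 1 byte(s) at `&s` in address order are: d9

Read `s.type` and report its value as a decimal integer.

27

[0]=0xd9 (big-endian) → word 0xd9
type [3+:5] = (word>>3) & 0x1f = 27  ←
id [0+:3] = (word>>0) & 0x7 = 1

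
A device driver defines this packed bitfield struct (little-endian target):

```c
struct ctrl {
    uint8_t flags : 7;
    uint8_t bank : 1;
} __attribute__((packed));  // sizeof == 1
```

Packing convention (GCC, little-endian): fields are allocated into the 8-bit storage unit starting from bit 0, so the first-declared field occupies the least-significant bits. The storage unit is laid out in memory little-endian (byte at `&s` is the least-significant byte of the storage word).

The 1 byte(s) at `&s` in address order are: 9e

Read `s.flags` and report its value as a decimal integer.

[0]=0x9e (little-endian) → word 0x9e
flags [0+:7] = (word>>0) & 0x7f = 30  ←
bank [7+:1] = (word>>7) & 0x1 = 1

30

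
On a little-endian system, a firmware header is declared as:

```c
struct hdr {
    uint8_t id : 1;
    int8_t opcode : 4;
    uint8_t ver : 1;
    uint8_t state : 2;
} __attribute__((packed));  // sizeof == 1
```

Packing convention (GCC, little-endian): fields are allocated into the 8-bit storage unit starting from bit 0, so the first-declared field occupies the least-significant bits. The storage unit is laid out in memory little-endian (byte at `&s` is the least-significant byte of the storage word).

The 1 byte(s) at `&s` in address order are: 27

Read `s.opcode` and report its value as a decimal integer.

3

[0]=0x27 (little-endian) → word 0x27
id [0+:1] = (word>>0) & 0x1 = 1
opcode [1+:4] = (word>>1) & 0xf = 3  ←
ver [5+:1] = (word>>5) & 0x1 = 1
state [6+:2] = (word>>6) & 0x3 = 0
opcode signed 4b, MSB=0: value = 3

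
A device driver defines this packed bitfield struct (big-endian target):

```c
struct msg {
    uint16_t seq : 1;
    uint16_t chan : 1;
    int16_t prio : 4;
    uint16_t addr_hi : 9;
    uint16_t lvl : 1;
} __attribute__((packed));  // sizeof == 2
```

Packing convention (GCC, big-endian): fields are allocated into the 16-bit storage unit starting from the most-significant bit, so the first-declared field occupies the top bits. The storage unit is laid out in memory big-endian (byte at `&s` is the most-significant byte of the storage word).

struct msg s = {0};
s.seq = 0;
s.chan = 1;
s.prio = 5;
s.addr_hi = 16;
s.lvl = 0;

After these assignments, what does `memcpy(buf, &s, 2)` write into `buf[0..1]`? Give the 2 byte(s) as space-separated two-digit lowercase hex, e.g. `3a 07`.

54 20

seq:1 = 0 → 0x0 << 15 → word 0x0000
chan:1 = 1 → 0x1 << 14 → word 0x4000
prio:4 = 5 → 0x5 << 10 → word 0x5400
addr_hi:9 = 16 → 0x10 << 1 → word 0x5420
lvl:1 = 0 → 0x0 << 0 → word 0x5420
word = 0x5420 → big-endian bytes:
  [0]=0x54  [1]=0x20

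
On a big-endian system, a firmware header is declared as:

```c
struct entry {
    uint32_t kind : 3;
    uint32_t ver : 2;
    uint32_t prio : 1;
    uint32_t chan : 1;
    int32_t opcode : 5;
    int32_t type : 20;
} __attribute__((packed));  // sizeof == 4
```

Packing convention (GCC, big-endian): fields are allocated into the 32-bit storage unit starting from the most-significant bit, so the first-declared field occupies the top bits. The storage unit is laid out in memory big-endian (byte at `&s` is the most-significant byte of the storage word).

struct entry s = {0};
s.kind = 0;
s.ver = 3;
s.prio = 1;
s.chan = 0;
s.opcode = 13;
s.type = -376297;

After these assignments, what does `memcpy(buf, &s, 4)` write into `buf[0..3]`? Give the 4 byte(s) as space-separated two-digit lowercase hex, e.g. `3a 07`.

[29+:3] kind=0 & 0x7 = 0x0; word=0x00000000
[27+:2] ver=3 & 0x3 = 0x3; word=0x18000000
[26+:1] prio=1 & 0x1 = 0x1; word=0x1c000000
[25+:1] chan=0 & 0x1 = 0x0; word=0x1c000000
[20+:5] opcode=13 & 0x1f = 0xd; word=0x1cd00000
[0+:20] type=-376297 & 0xfffff = 0xa4217; word=0x1cda4217
word = 0x1cda4217 → big-endian bytes:
  [0]=0x1c  [1]=0xda  [2]=0x42  [3]=0x17

1c da 42 17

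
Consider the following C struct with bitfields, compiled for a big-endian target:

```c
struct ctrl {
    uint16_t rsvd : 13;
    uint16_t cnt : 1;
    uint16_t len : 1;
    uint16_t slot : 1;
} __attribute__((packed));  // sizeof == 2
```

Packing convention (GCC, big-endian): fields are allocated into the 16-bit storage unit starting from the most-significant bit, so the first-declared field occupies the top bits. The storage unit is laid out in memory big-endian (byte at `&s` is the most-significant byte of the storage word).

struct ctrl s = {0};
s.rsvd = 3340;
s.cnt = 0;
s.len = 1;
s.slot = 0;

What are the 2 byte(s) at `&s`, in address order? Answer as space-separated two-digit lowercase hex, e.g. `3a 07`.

68 62

[3+:13] rsvd=3340 & 0x1fff = 0xd0c; word=0x6860
[2+:1] cnt=0 & 0x1 = 0x0; word=0x6860
[1+:1] len=1 & 0x1 = 0x1; word=0x6862
[0+:1] slot=0 & 0x1 = 0x0; word=0x6862
word = 0x6862 → big-endian bytes:
  [0]=0x68  [1]=0x62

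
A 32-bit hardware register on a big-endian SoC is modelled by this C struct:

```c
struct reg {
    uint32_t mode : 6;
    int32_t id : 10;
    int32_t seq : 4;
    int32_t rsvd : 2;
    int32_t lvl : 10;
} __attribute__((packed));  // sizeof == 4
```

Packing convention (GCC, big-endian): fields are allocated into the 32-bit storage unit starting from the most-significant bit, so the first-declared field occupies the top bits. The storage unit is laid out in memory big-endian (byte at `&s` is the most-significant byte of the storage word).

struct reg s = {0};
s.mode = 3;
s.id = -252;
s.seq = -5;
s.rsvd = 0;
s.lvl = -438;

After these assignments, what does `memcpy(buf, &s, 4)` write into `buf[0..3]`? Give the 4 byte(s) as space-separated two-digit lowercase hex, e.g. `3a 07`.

0f 04 b2 4a

mode:6 = 3 → 0x3 << 26 → word 0x0c000000
id:10 = -252 → 0x304 << 16 → word 0x0f040000
seq:4 = -5 → 0xb << 12 → word 0x0f04b000
rsvd:2 = 0 → 0x0 << 10 → word 0x0f04b000
lvl:10 = -438 → 0x24a << 0 → word 0x0f04b24a
word = 0x0f04b24a → big-endian bytes:
  [0]=0x0f  [1]=0x04  [2]=0xb2  [3]=0x4a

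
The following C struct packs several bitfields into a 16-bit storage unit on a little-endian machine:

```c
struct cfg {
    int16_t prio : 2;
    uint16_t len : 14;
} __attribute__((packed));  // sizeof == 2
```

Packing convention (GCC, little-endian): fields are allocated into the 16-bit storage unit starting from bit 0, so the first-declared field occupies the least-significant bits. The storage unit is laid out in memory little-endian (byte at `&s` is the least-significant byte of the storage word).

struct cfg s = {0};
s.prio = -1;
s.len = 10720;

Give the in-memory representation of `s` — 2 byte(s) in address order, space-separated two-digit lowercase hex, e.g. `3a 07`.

83 a7

prio:2 = -1 → 0x3 << 0 → word 0x0003
len:14 = 10720 → 0x29e0 << 2 → word 0xa783
word = 0xa783 → little-endian bytes:
  [0]=0x83  [1]=0xa7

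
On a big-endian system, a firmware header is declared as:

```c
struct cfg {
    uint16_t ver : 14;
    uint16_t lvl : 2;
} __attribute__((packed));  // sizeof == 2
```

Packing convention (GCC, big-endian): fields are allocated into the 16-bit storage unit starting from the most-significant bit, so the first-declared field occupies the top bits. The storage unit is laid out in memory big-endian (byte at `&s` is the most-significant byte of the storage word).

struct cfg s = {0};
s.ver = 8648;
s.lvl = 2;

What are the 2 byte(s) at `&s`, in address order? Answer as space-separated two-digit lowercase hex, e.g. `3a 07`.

87 22

[2+:14] ver=8648 & 0x3fff = 0x21c8; word=0x8720
[0+:2] lvl=2 & 0x3 = 0x2; word=0x8722
word = 0x8722 → big-endian bytes:
  [0]=0x87  [1]=0x22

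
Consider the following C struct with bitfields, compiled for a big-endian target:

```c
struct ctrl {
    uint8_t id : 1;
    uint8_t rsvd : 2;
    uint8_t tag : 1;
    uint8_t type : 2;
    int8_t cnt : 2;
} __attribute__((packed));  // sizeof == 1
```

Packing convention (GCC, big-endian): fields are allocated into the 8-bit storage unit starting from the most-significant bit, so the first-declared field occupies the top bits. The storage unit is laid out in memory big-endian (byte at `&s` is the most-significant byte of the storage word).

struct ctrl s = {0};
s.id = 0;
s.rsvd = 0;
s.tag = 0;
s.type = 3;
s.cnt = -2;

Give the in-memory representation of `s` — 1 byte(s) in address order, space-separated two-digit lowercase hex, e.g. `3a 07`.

id (1b) val=0 bits=0x0 at bit 7: 0x00
rsvd (2b) val=0 bits=0x0 at bit 5: 0x00
tag (1b) val=0 bits=0x0 at bit 4: 0x00
type (2b) val=3 bits=0x3 at bit 2: 0x0c
cnt (2b) val=-2 bits=0x2 at bit 0: 0x0e
word = 0x0e → big-endian bytes:
  [0]=0x0e

0e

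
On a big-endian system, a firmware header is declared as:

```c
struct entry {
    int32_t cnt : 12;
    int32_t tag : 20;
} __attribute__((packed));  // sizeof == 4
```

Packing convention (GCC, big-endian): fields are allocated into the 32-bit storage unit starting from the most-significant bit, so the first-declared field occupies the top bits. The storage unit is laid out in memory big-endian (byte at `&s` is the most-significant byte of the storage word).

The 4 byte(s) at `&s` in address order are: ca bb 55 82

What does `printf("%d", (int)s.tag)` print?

[0]=0xca [1]=0xbb [2]=0x55 [3]=0x82 (big-endian) → word 0xcabb5582
cnt:12 @ bit 20 → (0xcabb5582>>20)&0xfff = 0xcab
tag:20 @ bit 0 → (0xcabb5582>>0)&0xfffff = 0xb5582  ←
tag signed 20b, MSB=1: 742786 - 1048576 = -305790

-305790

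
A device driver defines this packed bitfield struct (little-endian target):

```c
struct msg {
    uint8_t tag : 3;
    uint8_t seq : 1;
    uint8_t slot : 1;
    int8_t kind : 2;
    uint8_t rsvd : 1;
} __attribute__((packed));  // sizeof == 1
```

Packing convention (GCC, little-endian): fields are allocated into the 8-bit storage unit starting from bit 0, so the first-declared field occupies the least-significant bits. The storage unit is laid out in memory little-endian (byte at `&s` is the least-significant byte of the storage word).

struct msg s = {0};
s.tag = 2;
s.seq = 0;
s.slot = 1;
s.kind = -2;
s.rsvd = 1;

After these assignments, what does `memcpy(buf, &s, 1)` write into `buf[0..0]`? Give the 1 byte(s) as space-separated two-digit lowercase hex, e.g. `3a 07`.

d2

[0+:3] tag=2 & 0x7 = 0x2; word=0x02
[3+:1] seq=0 & 0x1 = 0x0; word=0x02
[4+:1] slot=1 & 0x1 = 0x1; word=0x12
[5+:2] kind=-2 & 0x3 = 0x2; word=0x52
[7+:1] rsvd=1 & 0x1 = 0x1; word=0xd2
word = 0xd2 → little-endian bytes:
  [0]=0xd2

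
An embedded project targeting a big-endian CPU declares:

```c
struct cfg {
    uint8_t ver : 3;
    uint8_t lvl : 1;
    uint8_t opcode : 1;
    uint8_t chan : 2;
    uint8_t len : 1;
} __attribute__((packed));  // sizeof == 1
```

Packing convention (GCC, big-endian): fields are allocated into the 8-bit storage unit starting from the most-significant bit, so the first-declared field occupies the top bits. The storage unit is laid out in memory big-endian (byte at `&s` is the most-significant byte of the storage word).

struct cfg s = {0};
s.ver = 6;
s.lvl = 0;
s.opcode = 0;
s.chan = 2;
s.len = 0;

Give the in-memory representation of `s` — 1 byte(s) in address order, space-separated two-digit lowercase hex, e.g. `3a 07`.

ver:3 = 6 → 0x6 << 5 → word 0xc0
lvl:1 = 0 → 0x0 << 4 → word 0xc0
opcode:1 = 0 → 0x0 << 3 → word 0xc0
chan:2 = 2 → 0x2 << 1 → word 0xc4
len:1 = 0 → 0x0 << 0 → word 0xc4
word = 0xc4 → big-endian bytes:
  [0]=0xc4

c4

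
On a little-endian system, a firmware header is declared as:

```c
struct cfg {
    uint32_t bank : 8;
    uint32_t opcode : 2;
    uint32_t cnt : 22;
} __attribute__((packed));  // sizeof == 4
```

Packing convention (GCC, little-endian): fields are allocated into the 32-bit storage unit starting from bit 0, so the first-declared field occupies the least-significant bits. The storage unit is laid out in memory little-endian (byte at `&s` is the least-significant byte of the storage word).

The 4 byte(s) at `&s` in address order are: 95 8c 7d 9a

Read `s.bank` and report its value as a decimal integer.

149

[0]=0x95 [1]=0x8c [2]=0x7d [3]=0x9a (little-endian) → word 0x9a7d8c95
bank [0+:8] = (word>>0) & 0xff = 149  ←
opcode [8+:2] = (word>>8) & 0x3 = 0
cnt [10+:22] = (word>>10) & 0x3fffff = 2531171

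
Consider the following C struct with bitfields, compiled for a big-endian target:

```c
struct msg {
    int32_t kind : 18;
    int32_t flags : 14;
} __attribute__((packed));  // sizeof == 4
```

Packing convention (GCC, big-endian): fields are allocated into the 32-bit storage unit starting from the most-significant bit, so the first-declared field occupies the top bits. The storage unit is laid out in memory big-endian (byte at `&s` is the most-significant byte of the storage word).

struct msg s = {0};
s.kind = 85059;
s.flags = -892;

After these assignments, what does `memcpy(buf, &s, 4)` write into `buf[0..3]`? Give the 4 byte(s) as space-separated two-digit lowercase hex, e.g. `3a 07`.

53 10 fc 84

kind (18b) val=85059 bits=0x14c43 at bit 14: 0x5310c000
flags (14b) val=-892 bits=0x3c84 at bit 0: 0x5310fc84
word = 0x5310fc84 → big-endian bytes:
  [0]=0x53  [1]=0x10  [2]=0xfc  [3]=0x84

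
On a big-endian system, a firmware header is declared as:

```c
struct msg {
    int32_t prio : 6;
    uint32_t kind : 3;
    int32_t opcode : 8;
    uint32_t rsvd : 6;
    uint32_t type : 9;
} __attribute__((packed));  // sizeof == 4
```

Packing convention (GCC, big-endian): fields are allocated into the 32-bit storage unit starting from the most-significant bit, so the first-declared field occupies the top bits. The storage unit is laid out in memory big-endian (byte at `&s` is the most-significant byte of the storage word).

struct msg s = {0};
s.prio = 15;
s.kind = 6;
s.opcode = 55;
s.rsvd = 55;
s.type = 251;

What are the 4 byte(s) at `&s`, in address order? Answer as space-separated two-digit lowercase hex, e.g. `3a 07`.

prio:6 = 15 → 0xf << 26 → word 0x3c000000
kind:3 = 6 → 0x6 << 23 → word 0x3f000000
opcode:8 = 55 → 0x37 << 15 → word 0x3f1b8000
rsvd:6 = 55 → 0x37 << 9 → word 0x3f1bee00
type:9 = 251 → 0xfb << 0 → word 0x3f1beefb
word = 0x3f1beefb → big-endian bytes:
  [0]=0x3f  [1]=0x1b  [2]=0xee  [3]=0xfb

3f 1b ee fb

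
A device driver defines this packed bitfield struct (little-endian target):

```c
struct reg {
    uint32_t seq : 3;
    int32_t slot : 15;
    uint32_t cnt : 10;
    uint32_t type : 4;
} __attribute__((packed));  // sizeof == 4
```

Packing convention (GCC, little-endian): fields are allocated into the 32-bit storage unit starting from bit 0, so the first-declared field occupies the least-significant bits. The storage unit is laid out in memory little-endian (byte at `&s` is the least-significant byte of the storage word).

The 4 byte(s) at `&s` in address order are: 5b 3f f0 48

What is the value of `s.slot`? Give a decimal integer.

2027

[0]=0x5b [1]=0x3f [2]=0xf0 [3]=0x48 (little-endian) → word 0x48f03f5b
seq:3 @ bit 0 → (0x48f03f5b>>0)&0x7 = 0x3
slot:15 @ bit 3 → (0x48f03f5b>>3)&0x7fff = 0x7eb  ←
cnt:10 @ bit 18 → (0x48f03f5b>>18)&0x3ff = 0x23c
type:4 @ bit 28 → (0x48f03f5b>>28)&0xf = 0x4
slot signed 15b, MSB=0: value = 2027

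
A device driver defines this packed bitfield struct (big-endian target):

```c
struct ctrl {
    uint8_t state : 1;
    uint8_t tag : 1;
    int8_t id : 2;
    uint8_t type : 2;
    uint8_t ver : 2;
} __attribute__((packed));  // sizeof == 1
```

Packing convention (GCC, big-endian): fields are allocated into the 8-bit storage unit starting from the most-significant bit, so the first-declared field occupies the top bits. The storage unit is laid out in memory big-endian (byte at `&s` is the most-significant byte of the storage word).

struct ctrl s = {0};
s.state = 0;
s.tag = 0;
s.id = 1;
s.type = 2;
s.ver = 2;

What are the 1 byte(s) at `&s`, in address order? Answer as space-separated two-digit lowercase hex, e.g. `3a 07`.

[7+:1] state=0 & 0x1 = 0x0; word=0x00
[6+:1] tag=0 & 0x1 = 0x0; word=0x00
[4+:2] id=1 & 0x3 = 0x1; word=0x10
[2+:2] type=2 & 0x3 = 0x2; word=0x18
[0+:2] ver=2 & 0x3 = 0x2; word=0x1a
word = 0x1a → big-endian bytes:
  [0]=0x1a

1a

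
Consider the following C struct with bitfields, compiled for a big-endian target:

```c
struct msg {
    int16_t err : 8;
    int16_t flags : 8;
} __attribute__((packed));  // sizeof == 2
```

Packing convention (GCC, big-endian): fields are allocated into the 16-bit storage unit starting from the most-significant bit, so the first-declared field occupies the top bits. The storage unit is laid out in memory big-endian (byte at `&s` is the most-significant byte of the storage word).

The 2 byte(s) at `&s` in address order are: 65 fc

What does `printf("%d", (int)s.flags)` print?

-4

[0]=0x65 [1]=0xfc (big-endian) → word 0x65fc
err:8 @ bit 8 → (0x65fc>>8)&0xff = 0x65
flags:8 @ bit 0 → (0x65fc>>0)&0xff = 0xfc  ←
flags signed 8b, MSB=1: 252 - 256 = -4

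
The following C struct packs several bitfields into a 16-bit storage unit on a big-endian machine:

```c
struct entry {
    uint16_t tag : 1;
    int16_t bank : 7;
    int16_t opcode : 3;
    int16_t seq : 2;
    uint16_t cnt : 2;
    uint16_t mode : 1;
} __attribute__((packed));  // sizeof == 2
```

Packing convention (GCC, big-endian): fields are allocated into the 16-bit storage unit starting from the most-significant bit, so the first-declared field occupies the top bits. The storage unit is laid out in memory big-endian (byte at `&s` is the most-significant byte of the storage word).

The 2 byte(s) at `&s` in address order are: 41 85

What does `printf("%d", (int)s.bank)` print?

[0]=0x41 [1]=0x85 (big-endian) → word 0x4185
tag [15+:1] = (word>>15) & 0x1 = 0
bank [8+:7] = (word>>8) & 0x7f = 65  ←
opcode [5+:3] = (word>>5) & 0x7 = 4
seq [3+:2] = (word>>3) & 0x3 = 0
cnt [1+:2] = (word>>1) & 0x3 = 2
mode [0+:1] = (word>>0) & 0x1 = 1
bank signed 7b, MSB=1: 65 - 128 = -63

-63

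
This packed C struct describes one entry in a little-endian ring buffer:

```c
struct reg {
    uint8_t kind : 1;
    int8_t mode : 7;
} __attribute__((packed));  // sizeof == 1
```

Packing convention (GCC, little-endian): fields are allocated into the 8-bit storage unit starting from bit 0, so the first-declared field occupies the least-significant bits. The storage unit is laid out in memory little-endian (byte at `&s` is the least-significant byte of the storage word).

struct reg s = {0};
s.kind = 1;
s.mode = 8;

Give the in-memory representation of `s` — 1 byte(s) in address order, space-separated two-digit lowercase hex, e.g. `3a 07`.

11

kind (1b) val=1 bits=0x1 at bit 0: 0x01
mode (7b) val=8 bits=0x8 at bit 1: 0x11
word = 0x11 → little-endian bytes:
  [0]=0x11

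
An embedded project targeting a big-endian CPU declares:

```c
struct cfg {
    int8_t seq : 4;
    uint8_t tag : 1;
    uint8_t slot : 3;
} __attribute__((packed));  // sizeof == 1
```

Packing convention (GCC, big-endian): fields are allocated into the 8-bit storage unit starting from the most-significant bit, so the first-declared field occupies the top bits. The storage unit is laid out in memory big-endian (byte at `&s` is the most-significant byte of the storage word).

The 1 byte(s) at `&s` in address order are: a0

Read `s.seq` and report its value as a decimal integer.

[0]=0xa0 (big-endian) → word 0xa0
seq [4+:4] = (word>>4) & 0xf = 10  ←
tag [3+:1] = (word>>3) & 0x1 = 0
slot [0+:3] = (word>>0) & 0x7 = 0
seq signed 4b, MSB=1: 10 - 16 = -6

-6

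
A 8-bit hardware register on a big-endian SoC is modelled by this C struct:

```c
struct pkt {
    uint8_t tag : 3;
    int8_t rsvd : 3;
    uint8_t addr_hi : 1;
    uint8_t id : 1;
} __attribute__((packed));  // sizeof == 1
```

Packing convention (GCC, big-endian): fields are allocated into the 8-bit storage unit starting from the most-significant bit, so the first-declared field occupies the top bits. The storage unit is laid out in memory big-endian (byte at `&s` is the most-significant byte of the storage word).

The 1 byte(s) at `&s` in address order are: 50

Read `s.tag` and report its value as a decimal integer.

2

[0]=0x50 (big-endian) → word 0x50
tag:3 @ bit 5 → (0x50>>5)&0x7 = 0x2  ←
rsvd:3 @ bit 2 → (0x50>>2)&0x7 = 0x4
addr_hi:1 @ bit 1 → (0x50>>1)&0x1 = 0x0
id:1 @ bit 0 → (0x50>>0)&0x1 = 0x0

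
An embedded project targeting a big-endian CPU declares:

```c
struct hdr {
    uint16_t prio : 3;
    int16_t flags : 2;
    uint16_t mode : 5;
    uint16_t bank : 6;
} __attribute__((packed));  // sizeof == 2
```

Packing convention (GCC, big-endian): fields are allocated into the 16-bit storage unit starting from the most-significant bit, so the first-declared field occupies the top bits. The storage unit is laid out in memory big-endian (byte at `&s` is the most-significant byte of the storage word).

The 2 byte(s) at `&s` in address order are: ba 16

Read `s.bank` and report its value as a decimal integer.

22

[0]=0xba [1]=0x16 (big-endian) → word 0xba16
prio:3 @ bit 13 → (0xba16>>13)&0x7 = 0x5
flags:2 @ bit 11 → (0xba16>>11)&0x3 = 0x3
mode:5 @ bit 6 → (0xba16>>6)&0x1f = 0x8
bank:6 @ bit 0 → (0xba16>>0)&0x3f = 0x16  ←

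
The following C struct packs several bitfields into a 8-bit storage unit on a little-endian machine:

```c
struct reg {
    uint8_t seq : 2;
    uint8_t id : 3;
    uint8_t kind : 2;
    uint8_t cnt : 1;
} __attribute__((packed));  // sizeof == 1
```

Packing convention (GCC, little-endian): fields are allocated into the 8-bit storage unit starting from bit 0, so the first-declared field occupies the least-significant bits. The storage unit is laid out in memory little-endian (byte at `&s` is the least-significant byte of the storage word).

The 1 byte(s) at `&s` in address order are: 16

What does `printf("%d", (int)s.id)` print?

[0]=0x16 (little-endian) → word 0x16
seq [0+:2] = (word>>0) & 0x3 = 2
id [2+:3] = (word>>2) & 0x7 = 5  ←
kind [5+:2] = (word>>5) & 0x3 = 0
cnt [7+:1] = (word>>7) & 0x1 = 0

5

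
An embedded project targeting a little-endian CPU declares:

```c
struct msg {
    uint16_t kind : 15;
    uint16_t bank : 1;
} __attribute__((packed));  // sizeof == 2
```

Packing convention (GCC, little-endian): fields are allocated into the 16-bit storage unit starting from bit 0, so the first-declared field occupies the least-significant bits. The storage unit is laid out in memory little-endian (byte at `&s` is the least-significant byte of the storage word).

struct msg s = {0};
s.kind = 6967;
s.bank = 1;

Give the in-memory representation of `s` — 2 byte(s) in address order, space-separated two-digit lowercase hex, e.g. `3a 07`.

37 9b

kind (15b) val=6967 bits=0x1b37 at bit 0: 0x1b37
bank (1b) val=1 bits=0x1 at bit 15: 0x9b37
word = 0x9b37 → little-endian bytes:
  [0]=0x37  [1]=0x9b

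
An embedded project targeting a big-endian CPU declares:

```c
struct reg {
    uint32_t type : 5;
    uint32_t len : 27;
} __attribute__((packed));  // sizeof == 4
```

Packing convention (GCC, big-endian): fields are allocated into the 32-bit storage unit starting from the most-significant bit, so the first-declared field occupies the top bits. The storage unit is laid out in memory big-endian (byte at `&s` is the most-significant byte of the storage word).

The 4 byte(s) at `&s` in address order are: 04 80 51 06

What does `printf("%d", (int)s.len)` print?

[0]=0x04 [1]=0x80 [2]=0x51 [3]=0x06 (big-endian) → word 0x04805106
type:5 @ bit 27 → (0x04805106>>27)&0x1f = 0x0
len:27 @ bit 0 → (0x04805106>>0)&0x7ffffff = 0x4805106  ←

75518214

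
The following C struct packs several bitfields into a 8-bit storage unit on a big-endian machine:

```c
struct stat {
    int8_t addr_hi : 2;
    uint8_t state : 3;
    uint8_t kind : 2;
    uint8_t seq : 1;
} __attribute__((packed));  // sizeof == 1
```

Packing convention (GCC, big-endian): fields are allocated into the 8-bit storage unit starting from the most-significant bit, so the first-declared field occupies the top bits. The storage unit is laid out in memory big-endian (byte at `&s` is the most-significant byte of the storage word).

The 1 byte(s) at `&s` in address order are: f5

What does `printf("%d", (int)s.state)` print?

6

[0]=0xf5 (big-endian) → word 0xf5
addr_hi [6+:2] = (word>>6) & 0x3 = 3
state [3+:3] = (word>>3) & 0x7 = 6  ←
kind [1+:2] = (word>>1) & 0x3 = 2
seq [0+:1] = (word>>0) & 0x1 = 1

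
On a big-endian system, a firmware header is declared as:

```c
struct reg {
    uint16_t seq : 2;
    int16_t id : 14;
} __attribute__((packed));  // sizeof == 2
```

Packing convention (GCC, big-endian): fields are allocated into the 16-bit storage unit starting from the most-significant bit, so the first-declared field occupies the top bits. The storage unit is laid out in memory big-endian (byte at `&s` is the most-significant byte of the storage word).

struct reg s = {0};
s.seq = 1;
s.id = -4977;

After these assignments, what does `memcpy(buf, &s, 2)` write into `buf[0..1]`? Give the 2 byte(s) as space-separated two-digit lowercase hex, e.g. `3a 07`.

6c 8f

seq (2b) val=1 bits=0x1 at bit 14: 0x4000
id (14b) val=-4977 bits=0x2c8f at bit 0: 0x6c8f
word = 0x6c8f → big-endian bytes:
  [0]=0x6c  [1]=0x8f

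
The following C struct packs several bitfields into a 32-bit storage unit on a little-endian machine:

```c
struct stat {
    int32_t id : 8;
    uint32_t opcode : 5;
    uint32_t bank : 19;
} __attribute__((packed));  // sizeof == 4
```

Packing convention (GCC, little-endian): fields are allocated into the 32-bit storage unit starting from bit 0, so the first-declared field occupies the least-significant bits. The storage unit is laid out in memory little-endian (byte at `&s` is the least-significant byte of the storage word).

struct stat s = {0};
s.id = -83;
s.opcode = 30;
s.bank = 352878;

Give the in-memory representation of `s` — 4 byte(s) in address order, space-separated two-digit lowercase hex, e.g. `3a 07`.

ad de 4d ac

id:8 = -83 → 0xad << 0 → word 0x000000ad
opcode:5 = 30 → 0x1e << 8 → word 0x00001ead
bank:19 = 352878 → 0x5626e << 13 → word 0xac4ddead
word = 0xac4ddead → little-endian bytes:
  [0]=0xad  [1]=0xde  [2]=0x4d  [3]=0xac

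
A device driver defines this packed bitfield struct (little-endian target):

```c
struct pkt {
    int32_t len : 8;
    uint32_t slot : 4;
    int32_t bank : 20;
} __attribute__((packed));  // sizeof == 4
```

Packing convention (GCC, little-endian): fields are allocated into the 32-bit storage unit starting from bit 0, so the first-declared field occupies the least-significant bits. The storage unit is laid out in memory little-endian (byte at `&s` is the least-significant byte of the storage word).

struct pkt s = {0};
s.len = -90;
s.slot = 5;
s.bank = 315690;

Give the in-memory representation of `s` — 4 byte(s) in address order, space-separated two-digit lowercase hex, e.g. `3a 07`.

[0+:8] len=-90 & 0xff = 0xa6; word=0x000000a6
[8+:4] slot=5 & 0xf = 0x5; word=0x000005a6
[12+:20] bank=315690 & 0xfffff = 0x4d12a; word=0x4d12a5a6
word = 0x4d12a5a6 → little-endian bytes:
  [0]=0xa6  [1]=0xa5  [2]=0x12  [3]=0x4d

a6 a5 12 4d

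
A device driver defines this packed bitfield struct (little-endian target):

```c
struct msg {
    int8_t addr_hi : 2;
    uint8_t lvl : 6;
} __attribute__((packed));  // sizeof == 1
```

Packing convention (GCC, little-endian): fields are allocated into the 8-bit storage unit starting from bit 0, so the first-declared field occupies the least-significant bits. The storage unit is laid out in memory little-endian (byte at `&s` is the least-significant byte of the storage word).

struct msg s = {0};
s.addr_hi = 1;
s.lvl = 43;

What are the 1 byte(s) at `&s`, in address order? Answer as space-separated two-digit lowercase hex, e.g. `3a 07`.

ad

addr_hi (2b) val=1 bits=0x1 at bit 0: 0x01
lvl (6b) val=43 bits=0x2b at bit 2: 0xad
word = 0xad → little-endian bytes:
  [0]=0xad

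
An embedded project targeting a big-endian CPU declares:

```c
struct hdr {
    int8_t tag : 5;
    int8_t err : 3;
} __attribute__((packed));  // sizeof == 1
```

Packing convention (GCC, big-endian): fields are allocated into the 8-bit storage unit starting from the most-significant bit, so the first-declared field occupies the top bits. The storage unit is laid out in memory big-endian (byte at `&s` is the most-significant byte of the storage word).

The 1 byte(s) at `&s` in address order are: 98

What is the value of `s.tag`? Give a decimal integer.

-13

[0]=0x98 (big-endian) → word 0x98
tag:5 @ bit 3 → (0x98>>3)&0x1f = 0x13  ←
err:3 @ bit 0 → (0x98>>0)&0x7 = 0x0
tag signed 5b, MSB=1: 19 - 32 = -13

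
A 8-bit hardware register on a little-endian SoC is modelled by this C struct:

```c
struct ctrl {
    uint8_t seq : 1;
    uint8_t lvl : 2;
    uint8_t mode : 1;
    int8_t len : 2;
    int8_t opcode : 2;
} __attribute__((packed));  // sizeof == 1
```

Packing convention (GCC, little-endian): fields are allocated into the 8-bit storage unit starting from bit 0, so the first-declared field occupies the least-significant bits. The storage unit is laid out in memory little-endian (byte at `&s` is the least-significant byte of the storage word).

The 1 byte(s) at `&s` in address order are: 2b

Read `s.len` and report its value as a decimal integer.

[0]=0x2b (little-endian) → word 0x2b
seq [0+:1] = (word>>0) & 0x1 = 1
lvl [1+:2] = (word>>1) & 0x3 = 1
mode [3+:1] = (word>>3) & 0x1 = 1
len [4+:2] = (word>>4) & 0x3 = 2  ←
opcode [6+:2] = (word>>6) & 0x3 = 0
len signed 2b, MSB=1: 2 - 4 = -2

-2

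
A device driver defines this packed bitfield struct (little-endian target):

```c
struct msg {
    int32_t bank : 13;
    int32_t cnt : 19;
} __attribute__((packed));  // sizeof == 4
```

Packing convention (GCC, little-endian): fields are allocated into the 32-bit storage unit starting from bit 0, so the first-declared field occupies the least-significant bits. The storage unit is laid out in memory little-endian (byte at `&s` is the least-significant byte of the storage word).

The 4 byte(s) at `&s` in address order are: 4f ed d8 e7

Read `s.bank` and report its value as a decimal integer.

3407

[0]=0x4f [1]=0xed [2]=0xd8 [3]=0xe7 (little-endian) → word 0xe7d8ed4f
bank [0+:13] = (word>>0) & 0x1fff = 3407  ←
cnt [13+:19] = (word>>13) & 0x7ffff = 474823
bank signed 13b, MSB=0: value = 3407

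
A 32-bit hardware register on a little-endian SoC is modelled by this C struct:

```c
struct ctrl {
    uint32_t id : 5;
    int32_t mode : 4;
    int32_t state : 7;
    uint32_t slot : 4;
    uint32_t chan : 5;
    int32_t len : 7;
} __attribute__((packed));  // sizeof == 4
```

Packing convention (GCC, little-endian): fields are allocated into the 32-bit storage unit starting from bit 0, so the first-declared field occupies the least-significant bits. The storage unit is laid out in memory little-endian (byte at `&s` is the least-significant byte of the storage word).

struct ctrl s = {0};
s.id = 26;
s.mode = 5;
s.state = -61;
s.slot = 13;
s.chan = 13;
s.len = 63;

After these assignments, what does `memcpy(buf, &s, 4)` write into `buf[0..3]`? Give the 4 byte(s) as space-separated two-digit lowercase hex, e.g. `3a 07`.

[0+:5] id=26 & 0x1f = 0x1a; word=0x0000001a
[5+:4] mode=5 & 0xf = 0x5; word=0x000000ba
[9+:7] state=-61 & 0x7f = 0x43; word=0x000086ba
[16+:4] slot=13 & 0xf = 0xd; word=0x000d86ba
[20+:5] chan=13 & 0x1f = 0xd; word=0x00dd86ba
[25+:7] len=63 & 0x7f = 0x3f; word=0x7edd86ba
word = 0x7edd86ba → little-endian bytes:
  [0]=0xba  [1]=0x86  [2]=0xdd  [3]=0x7e

ba 86 dd 7e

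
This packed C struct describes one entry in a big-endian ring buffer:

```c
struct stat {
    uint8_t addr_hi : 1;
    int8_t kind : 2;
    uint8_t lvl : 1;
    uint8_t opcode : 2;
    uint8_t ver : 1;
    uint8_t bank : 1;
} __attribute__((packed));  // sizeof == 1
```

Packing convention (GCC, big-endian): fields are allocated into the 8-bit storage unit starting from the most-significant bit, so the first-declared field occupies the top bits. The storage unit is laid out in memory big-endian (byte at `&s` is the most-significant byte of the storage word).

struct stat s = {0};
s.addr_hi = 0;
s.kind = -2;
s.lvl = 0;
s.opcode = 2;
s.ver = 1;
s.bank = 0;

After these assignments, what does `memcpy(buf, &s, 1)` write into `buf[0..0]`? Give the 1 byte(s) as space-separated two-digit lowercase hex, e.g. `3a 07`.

4a

addr_hi (1b) val=0 bits=0x0 at bit 7: 0x00
kind (2b) val=-2 bits=0x2 at bit 5: 0x40
lvl (1b) val=0 bits=0x0 at bit 4: 0x40
opcode (2b) val=2 bits=0x2 at bit 2: 0x48
ver (1b) val=1 bits=0x1 at bit 1: 0x4a
bank (1b) val=0 bits=0x0 at bit 0: 0x4a
word = 0x4a → big-endian bytes:
  [0]=0x4a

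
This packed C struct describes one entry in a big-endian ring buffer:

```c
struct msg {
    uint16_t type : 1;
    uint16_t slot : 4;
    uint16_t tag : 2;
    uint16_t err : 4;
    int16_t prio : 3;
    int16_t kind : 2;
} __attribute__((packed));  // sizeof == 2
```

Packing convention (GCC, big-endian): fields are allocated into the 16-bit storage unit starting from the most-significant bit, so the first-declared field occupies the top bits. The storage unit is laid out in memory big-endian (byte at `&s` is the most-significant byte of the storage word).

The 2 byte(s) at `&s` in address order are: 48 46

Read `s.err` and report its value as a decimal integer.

[0]=0x48 [1]=0x46 (big-endian) → word 0x4846
type [15+:1] = (word>>15) & 0x1 = 0
slot [11+:4] = (word>>11) & 0xf = 9
tag [9+:2] = (word>>9) & 0x3 = 0
err [5+:4] = (word>>5) & 0xf = 2  ←
prio [2+:3] = (word>>2) & 0x7 = 1
kind [0+:2] = (word>>0) & 0x3 = 2

2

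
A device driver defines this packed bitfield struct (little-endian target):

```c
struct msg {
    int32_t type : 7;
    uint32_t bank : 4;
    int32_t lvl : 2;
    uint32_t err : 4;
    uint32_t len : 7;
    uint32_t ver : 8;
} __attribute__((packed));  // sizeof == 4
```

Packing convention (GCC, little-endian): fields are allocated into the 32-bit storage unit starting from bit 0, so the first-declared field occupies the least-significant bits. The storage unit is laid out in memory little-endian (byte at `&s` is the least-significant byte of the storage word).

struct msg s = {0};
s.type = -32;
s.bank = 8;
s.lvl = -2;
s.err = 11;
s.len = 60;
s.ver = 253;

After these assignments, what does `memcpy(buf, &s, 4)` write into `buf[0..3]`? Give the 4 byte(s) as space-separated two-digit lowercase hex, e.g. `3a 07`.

60 74 79 fd

type:7 = -32 → 0x60 << 0 → word 0x00000060
bank:4 = 8 → 0x8 << 7 → word 0x00000460
lvl:2 = -2 → 0x2 << 11 → word 0x00001460
err:4 = 11 → 0xb << 13 → word 0x00017460
len:7 = 60 → 0x3c << 17 → word 0x00797460
ver:8 = 253 → 0xfd << 24 → word 0xfd797460
word = 0xfd797460 → little-endian bytes:
  [0]=0x60  [1]=0x74  [2]=0x79  [3]=0xfd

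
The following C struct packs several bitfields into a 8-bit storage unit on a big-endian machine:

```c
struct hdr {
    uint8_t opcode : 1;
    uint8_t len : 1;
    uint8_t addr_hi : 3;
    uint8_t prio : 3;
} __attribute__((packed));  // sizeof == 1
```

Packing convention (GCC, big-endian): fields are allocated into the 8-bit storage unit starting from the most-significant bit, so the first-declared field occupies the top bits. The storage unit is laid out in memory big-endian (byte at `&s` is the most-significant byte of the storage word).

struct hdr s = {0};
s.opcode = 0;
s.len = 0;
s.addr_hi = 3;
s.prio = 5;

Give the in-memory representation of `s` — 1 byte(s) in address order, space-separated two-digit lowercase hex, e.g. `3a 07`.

1d

opcode:1 = 0 → 0x0 << 7 → word 0x00
len:1 = 0 → 0x0 << 6 → word 0x00
addr_hi:3 = 3 → 0x3 << 3 → word 0x18
prio:3 = 5 → 0x5 << 0 → word 0x1d
word = 0x1d → big-endian bytes:
  [0]=0x1d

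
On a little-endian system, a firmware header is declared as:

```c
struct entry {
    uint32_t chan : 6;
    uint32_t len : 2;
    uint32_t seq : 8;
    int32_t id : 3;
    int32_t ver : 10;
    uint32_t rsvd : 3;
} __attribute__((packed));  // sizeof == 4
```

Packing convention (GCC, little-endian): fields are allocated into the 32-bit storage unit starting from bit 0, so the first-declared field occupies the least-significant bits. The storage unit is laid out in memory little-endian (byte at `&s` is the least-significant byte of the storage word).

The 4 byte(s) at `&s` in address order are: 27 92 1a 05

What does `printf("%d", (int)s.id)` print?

2

[0]=0x27 [1]=0x92 [2]=0x1a [3]=0x05 (little-endian) → word 0x051a9227
chan [0+:6] = (word>>0) & 0x3f = 39
len [6+:2] = (word>>6) & 0x3 = 0
seq [8+:8] = (word>>8) & 0xff = 146
id [16+:3] = (word>>16) & 0x7 = 2  ←
ver [19+:10] = (word>>19) & 0x3ff = 163
rsvd [29+:3] = (word>>29) & 0x7 = 0
id signed 3b, MSB=0: value = 2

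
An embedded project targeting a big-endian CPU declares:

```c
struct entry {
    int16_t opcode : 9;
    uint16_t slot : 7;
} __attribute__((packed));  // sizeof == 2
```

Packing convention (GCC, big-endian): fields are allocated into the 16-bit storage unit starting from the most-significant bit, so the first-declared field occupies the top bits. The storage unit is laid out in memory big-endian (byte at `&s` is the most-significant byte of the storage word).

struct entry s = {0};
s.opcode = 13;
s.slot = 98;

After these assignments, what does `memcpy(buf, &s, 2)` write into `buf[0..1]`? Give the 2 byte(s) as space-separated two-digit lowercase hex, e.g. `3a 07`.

opcode (9b) val=13 bits=0xd at bit 7: 0x0680
slot (7b) val=98 bits=0x62 at bit 0: 0x06e2
word = 0x06e2 → big-endian bytes:
  [0]=0x06  [1]=0xe2

06 e2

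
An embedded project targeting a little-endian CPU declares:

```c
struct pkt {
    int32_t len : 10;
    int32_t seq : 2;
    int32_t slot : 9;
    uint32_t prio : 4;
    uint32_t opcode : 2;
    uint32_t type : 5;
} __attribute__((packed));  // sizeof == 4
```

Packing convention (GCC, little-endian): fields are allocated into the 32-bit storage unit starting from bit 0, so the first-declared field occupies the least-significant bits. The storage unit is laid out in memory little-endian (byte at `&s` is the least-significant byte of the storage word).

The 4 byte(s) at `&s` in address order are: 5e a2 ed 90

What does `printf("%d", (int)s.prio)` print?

[0]=0x5e [1]=0xa2 [2]=0xed [3]=0x90 (little-endian) → word 0x90eda25e
len [0+:10] = (word>>0) & 0x3ff = 606
seq [10+:2] = (word>>10) & 0x3 = 0
slot [12+:9] = (word>>12) & 0x1ff = 218
prio [21+:4] = (word>>21) & 0xf = 7  ←
opcode [25+:2] = (word>>25) & 0x3 = 0
type [27+:5] = (word>>27) & 0x1f = 18

7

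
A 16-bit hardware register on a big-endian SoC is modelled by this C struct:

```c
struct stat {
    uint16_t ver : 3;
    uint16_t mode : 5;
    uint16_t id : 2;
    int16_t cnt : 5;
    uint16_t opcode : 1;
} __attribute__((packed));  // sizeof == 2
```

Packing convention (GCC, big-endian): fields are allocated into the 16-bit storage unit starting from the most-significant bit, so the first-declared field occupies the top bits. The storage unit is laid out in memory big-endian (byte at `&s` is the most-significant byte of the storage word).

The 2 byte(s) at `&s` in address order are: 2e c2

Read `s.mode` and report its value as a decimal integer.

14

[0]=0x2e [1]=0xc2 (big-endian) → word 0x2ec2
ver [13+:3] = (word>>13) & 0x7 = 1
mode [8+:5] = (word>>8) & 0x1f = 14  ←
id [6+:2] = (word>>6) & 0x3 = 3
cnt [1+:5] = (word>>1) & 0x1f = 1
opcode [0+:1] = (word>>0) & 0x1 = 0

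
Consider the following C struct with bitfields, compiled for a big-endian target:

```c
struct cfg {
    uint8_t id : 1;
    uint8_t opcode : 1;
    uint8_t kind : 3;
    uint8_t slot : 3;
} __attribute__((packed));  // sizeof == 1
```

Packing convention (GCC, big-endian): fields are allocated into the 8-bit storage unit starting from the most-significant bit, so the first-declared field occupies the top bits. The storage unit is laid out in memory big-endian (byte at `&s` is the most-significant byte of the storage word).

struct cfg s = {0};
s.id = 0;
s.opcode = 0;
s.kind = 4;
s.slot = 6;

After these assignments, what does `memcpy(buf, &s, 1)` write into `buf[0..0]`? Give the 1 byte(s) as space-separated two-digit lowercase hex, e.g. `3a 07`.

id:1 = 0 → 0x0 << 7 → word 0x00
opcode:1 = 0 → 0x0 << 6 → word 0x00
kind:3 = 4 → 0x4 << 3 → word 0x20
slot:3 = 6 → 0x6 << 0 → word 0x26
word = 0x26 → big-endian bytes:
  [0]=0x26

26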